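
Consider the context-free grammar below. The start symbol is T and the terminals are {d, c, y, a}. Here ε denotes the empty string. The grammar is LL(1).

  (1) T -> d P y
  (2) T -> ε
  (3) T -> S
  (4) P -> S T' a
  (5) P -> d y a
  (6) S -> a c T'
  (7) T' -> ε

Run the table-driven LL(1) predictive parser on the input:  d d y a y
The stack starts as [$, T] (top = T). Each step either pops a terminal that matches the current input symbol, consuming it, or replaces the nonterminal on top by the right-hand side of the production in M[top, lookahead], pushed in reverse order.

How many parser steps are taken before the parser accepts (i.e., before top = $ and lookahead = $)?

7

step 1: stack=$ T  input=d d y a y $  — expand T -> d P y
step 2: stack=$ y P d  input=d d y a y $  — match d
step 3: stack=$ y P  input=d y a y $  — expand P -> d y a
step 4: stack=$ y a y d  input=d y a y $  — match d
step 5: stack=$ y a y  input=y a y $  — match y
step 6: stack=$ y a  input=a y $  — match a
step 7: stack=$ y  input=y $  — match y
Accept reached after 7 steps.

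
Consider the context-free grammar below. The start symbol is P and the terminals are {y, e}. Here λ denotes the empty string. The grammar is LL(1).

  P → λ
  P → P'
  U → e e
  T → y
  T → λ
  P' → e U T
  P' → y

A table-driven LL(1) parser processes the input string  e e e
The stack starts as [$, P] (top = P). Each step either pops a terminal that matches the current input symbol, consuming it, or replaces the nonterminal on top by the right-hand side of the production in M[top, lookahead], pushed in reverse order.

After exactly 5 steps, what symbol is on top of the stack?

e

     Stack    Input    Action
  1  $ P      e e e $  expand P → P'
  2  $ P'     e e e $  expand P' → e U T
  3  $ T U e  e e e $  match e
  4  $ T U    e e $    expand U → e e
  5  $ T e e  e e $    match e
Stack after step 5: $ T e (top = e).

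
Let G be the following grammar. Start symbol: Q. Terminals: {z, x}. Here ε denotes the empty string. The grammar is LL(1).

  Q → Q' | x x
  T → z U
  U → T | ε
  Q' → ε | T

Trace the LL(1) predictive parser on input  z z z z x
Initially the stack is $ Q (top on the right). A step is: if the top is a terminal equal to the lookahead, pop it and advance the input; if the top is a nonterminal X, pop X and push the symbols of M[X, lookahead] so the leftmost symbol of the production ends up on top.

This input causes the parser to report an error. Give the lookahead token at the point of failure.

x

step 1: stack=$ Q  input=z z z z x $  — expand Q → Q'
step 2: stack=$ Q'  input=z z z z x $  — expand Q' → T
step 3: stack=$ T  input=z z z z x $  — expand T → z U
step 4: stack=$ U z  input=z z z z x $  — match z
step 5: stack=$ U  input=z z z x $  — expand U → T
step 6: stack=$ T  input=z z z x $  — expand T → z U
step 7: stack=$ U z  input=z z z x $  — match z
step 8: stack=$ U  input=z z x $  — expand U → T
step 9: stack=$ T  input=z z x $  — expand T → z U
step 10: stack=$ U z  input=z z x $  — match z
step 11: stack=$ U  input=z x $  — expand U → T
step 12: stack=$ T  input=z x $  — expand T → z U
step 13: stack=$ U z  input=z x $  — match z
step 14: stack=$ U  input=x $  — error: M[U, x] is empty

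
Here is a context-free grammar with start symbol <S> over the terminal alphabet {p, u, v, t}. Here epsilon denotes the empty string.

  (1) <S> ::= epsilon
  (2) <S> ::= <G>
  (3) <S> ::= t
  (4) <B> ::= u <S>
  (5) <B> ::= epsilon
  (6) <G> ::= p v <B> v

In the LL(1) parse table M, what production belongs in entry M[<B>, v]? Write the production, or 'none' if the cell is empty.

FIRST(<B>) = {epsilon, u}
FIRST(<G>) = {p}
FIRST(<S>) = {epsilon, p, t}  (via <G>)
FOLLOW(<S>) includes $ since <S> is the start symbol.
FOLLOW(<B>): in <G>::=p v <B> v, <B> is followed by v with FIRST {v}. Thus FOLLOW(<B>) = {v}.
For <B> ::= u <S>: FIRST(u <S>) = {u}, so it goes in M[<B>, t] for t ∈ {u}.
For <B> ::= epsilon: FIRST(epsilon) = {epsilon}, so it goes in M[<B>, t] for t ∈ {}; since epsilon ∈ FIRST, also for every t ∈ FOLLOW(<B>) = {v}.

<B> ::= epsilon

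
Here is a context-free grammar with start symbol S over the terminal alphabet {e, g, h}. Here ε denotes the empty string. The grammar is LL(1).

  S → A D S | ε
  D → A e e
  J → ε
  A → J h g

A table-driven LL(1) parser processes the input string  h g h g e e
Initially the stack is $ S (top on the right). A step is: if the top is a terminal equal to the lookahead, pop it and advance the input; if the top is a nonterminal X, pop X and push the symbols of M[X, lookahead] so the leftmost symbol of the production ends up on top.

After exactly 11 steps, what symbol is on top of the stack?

step 1: stack=$ S  input=h g h g e e $  — expand S → A D S
step 2: stack=$ S D A  input=h g h g e e $  — expand A → J h g
step 3: stack=$ S D g h J  input=h g h g e e $  — expand J → ε
step 4: stack=$ S D g h  input=h g h g e e $  — match h
step 5: stack=$ S D g  input=g h g e e $  — match g
step 6: stack=$ S D  input=h g e e $  — expand D → A e e
step 7: stack=$ S e e A  input=h g e e $  — expand A → J h g
step 8: stack=$ S e e g h J  input=h g e e $  — expand J → ε
step 9: stack=$ S e e g h  input=h g e e $  — match h
step 10: stack=$ S e e g  input=g e e $  — match g
step 11: stack=$ S e e  input=e e $  — match e
Stack after step 11: $ S e (top = e).

e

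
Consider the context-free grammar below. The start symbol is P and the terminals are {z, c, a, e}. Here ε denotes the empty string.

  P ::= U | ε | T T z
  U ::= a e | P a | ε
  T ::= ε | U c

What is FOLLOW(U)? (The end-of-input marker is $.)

{$, a, c}

FIRST(P) = {ε, a, c, z}  (via U, T T z)
FIRST(U) = {ε, a, c, z}  (via P a)
FIRST(T) = {ε, a, c, z}  (via U c)
FOLLOW(P) includes $ since P is the start symbol.
FOLLOW(P): in U::=P a, P is followed by a with FIRST {a}. Thus FOLLOW(P) = {$, a}.
FOLLOW(U): in P::=U, the suffix after U is empty, so FOLLOW(U) ⊇ FOLLOW(P) = {$, a}; in T::=U c, U is followed by c with FIRST {c}. Thus FOLLOW(U) = {$, a, c}.
FOLLOW(T): in P::=T T z (occurrence 1), T is followed by T z with FIRST {a, c, z}; in P::=T T z (occurrence 2), T is followed by z with FIRST {z}. Thus FOLLOW(T) = {a, c, z}.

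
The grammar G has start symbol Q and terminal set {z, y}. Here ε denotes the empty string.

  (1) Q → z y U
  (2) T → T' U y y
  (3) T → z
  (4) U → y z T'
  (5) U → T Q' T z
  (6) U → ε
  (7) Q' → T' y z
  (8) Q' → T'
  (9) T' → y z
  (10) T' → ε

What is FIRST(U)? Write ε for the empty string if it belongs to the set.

FIRST(Q) = {z}
FIRST(T') = {ε, y}
FIRST(Q') = {ε, y}  (via T' y z, T')
FIRST(T) = {y, z}  (via T' U y y)
FIRST(U) = {ε, y, z}  (via T Q' T z)

{ε, y, z}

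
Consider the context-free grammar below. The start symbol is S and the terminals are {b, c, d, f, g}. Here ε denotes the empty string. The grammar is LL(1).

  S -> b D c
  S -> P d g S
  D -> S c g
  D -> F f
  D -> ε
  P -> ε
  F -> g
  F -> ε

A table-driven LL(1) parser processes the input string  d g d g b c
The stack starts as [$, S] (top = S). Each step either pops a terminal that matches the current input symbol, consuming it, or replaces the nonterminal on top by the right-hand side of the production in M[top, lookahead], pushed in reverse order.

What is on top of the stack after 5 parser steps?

P

     Stack      Input          Action
  1  $ S        d g d g b c $  expand S -> P d g S
  2  $ S g d P  d g d g b c $  expand P -> ε
  3  $ S g d    d g d g b c $  match d
  4  $ S g      g d g b c $    match g
  5  $ S        d g b c $      expand S -> P d g S
Stack after step 5: $ S g d P (top = P).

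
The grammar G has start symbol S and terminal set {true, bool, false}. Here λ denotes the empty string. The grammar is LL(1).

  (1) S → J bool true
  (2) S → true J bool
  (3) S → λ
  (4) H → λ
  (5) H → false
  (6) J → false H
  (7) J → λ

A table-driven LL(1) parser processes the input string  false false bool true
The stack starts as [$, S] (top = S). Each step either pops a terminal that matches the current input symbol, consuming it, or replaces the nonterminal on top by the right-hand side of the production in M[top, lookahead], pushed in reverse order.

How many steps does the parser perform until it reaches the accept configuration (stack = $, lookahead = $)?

step 1: stack=$ S  input=false false bool true $  — expand S → J bool true
step 2: stack=$ true bool J  input=false false bool true $  — expand J → false H
step 3: stack=$ true bool H false  input=false false bool true $  — match false
step 4: stack=$ true bool H  input=false bool true $  — expand H → false
step 5: stack=$ true bool false  input=false bool true $  — match false
step 6: stack=$ true bool  input=bool true $  — match bool
step 7: stack=$ true  input=true $  — match true
Accept reached after 7 steps.

7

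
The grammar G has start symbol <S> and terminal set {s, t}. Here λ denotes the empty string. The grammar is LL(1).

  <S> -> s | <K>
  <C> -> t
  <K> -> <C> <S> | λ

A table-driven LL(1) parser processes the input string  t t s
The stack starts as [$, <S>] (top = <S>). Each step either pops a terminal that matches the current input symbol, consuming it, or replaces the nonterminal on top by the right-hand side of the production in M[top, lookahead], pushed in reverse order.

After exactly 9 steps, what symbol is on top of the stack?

     Stack      Input    Action
  1  $ <S>      t t s $  expand <S> -> <K>
  2  $ <K>      t t s $  expand <K> -> <C> <S>
  3  $ <S> <C>  t t s $  expand <C> -> t
  4  $ <S> t    t t s $  match t
  5  $ <S>      t s $    expand <S> -> <K>
  6  $ <K>      t s $    expand <K> -> <C> <S>
  7  $ <S> <C>  t s $    expand <C> -> t
  8  $ <S> t    t s $    match t
  9  $ <S>      s $      expand <S> -> s
Stack after step 9: $ s (top = s).

s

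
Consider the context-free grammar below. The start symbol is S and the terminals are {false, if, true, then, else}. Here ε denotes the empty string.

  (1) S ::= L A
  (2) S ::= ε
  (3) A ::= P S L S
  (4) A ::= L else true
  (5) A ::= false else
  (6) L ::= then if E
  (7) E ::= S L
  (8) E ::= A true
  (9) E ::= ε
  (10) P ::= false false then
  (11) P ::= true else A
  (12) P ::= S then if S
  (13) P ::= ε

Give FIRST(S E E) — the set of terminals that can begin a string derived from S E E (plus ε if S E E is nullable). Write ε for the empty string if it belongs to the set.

FIRST(L) = {then}
FIRST(S) = {ε, then}  (via L A)
FIRST(P) = {ε, false, then, true}  (via S then if S)
FIRST(A) = {false, then, true}  (via P S L S, L else true)
FIRST(E) = {ε, false, then, true}  (via S L, A true)
FIRST(S E E): take FIRST of each symbol in turn, carrying on past any symbol whose FIRST contains ε; result {ε, false, then, true}.

{ε, false, then, true}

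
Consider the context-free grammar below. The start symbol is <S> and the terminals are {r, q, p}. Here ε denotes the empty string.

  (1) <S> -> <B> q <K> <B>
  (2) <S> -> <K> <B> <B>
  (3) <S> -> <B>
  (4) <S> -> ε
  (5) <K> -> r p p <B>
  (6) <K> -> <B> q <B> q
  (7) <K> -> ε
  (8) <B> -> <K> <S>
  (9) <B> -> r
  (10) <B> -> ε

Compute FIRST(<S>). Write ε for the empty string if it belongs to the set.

FIRST(<S>): from <S>-><B> q <K> <B> we get {q, r}; from <S>-><K> <B> <B> we get {ε, q, r}; from <S>-><B> we get {ε, q, r}; from <S>->ε we get {ε}. So FIRST(<S>) = {ε, q, r}.
FIRST(<K>): from <K>->r p p <B> we get {r}; from <K>-><B> q <B> q we get {q, r}; from <K>->ε we get {ε}. So FIRST(<K>) = {ε, q, r}.
FIRST(<B>): from <B>-><K> <S> we get {ε, q, r}; from <B>->r we get {r}; from <B>->ε we get {ε}. So FIRST(<B>) = {ε, q, r}.

{ε, q, r}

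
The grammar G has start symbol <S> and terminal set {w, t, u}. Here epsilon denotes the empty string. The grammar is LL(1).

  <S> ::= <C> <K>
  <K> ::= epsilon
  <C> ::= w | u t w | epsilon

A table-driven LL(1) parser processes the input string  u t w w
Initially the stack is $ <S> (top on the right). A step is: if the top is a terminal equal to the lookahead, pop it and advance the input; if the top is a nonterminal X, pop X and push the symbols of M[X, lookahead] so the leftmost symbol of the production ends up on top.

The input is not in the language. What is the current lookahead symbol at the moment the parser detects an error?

w

step 1: stack=$ <S>  input=u t w w $  — expand <S> ::= <C> <K>
step 2: stack=$ <K> <C>  input=u t w w $  — expand <C> ::= u t w
step 3: stack=$ <K> w t u  input=u t w w $  — match u
step 4: stack=$ <K> w t  input=t w w $  — match t
step 5: stack=$ <K> w  input=w w $  — match w
step 6: stack=$ <K>  input=w $  — error: M[<K>, w] is empty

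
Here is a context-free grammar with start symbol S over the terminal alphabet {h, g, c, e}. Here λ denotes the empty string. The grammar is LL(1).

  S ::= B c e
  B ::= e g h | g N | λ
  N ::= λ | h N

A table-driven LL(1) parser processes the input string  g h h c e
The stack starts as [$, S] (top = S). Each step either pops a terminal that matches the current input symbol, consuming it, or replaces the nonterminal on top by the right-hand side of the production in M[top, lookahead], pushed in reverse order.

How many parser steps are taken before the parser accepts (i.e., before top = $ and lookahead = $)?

step 1: stack=$ S  input=g h h c e $  — expand S ::= B c e
step 2: stack=$ e c B  input=g h h c e $  — expand B ::= g N
step 3: stack=$ e c N g  input=g h h c e $  — match g
step 4: stack=$ e c N  input=h h c e $  — expand N ::= h N
step 5: stack=$ e c N h  input=h h c e $  — match h
step 6: stack=$ e c N  input=h c e $  — expand N ::= h N
step 7: stack=$ e c N h  input=h c e $  — match h
step 8: stack=$ e c N  input=c e $  — expand N ::= λ
step 9: stack=$ e c  input=c e $  — match c
step 10: stack=$ e  input=e $  — match e
Accept reached after 10 steps.

10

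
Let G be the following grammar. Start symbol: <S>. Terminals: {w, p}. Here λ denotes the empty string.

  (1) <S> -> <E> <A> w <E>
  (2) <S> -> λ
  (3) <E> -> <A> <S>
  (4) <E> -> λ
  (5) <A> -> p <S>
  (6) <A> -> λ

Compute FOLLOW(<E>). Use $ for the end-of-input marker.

FIRST(<A>) = {λ, p}
FIRST(<S>) = {λ, p, w}  (via <E> <A> w <E>)
FIRST(<E>) = {λ, p, w}  (via <A> <S>)
FOLLOW(<S>) includes $ since <S> is the start symbol.
FOLLOW(<S>): in <E>-><A> <S>, the suffix after <S> is empty, so FOLLOW(<S>) ⊇ FOLLOW(<E>) = {$, p, w}; in <A>->p <S>, the suffix after <S> is empty, so FOLLOW(<S>) ⊇ FOLLOW(<A>) = {$, p, w}. Thus FOLLOW(<S>) = {$, p, w}.
FOLLOW(<E>): in <S>-><E> <A> w <E> (occurrence 1), <E> is followed by <A> w <E> with FIRST {p, w}; in <S>-><E> <A> w <E> (occurrence 2), the suffix after <E> is empty, so FOLLOW(<E>) ⊇ FOLLOW(<S>) = {$, p, w}. Thus FOLLOW(<E>) = {$, p, w}.
FOLLOW(<A>): in <S>-><E> <A> w <E>, <A> is followed by w <E> with FIRST {w}; in <E>-><A> <S>, <A> is followed by <S> with FIRST {λ, p, w}; in <E>-><A> <S>, the suffix after <A> is nullable, so FOLLOW(<A>) ⊇ FOLLOW(<E>) = {$, p, w}. Thus FOLLOW(<A>) = {$, p, w}.

{$, p, w}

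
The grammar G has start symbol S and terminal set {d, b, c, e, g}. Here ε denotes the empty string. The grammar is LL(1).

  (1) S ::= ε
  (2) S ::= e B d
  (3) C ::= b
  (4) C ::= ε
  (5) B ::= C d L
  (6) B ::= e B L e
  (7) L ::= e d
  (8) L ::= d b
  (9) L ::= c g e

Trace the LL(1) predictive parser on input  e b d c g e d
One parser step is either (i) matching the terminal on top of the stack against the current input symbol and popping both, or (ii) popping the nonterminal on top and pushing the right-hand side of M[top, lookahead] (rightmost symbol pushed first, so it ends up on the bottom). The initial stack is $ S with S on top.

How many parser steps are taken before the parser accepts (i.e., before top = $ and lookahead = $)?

      Stack      Input            Action
   1  $ S        e b d c g e d $  expand S ::= e B d
   2  $ d B e    e b d c g e d $  match e
   3  $ d B      b d c g e d $    expand B ::= C d L
   4  $ d L d C  b d c g e d $    expand C ::= b
   5  $ d L d b  b d c g e d $    match b
   6  $ d L d    d c g e d $      match d
   7  $ d L      c g e d $        expand L ::= c g e
   8  $ d e g c  c g e d $        match c
   9  $ d e g    g e d $          match g
  10  $ d e      e d $            match e
  11  $ d        d $              match d
Accept reached after 11 steps.

11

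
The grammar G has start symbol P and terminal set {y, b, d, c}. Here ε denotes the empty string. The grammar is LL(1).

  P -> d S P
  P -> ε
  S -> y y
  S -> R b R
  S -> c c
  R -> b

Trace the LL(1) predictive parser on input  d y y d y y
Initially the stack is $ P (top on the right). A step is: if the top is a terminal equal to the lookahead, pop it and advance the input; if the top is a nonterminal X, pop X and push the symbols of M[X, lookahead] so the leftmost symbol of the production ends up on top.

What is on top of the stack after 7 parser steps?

S

     Stack    Input          Action
  1  $ P      d y y d y y $  expand P -> d S P
  2  $ P S d  d y y d y y $  match d
  3  $ P S    y y d y y $    expand S -> y y
  4  $ P y y  y y d y y $    match y
  5  $ P y    y d y y $      match y
  6  $ P      d y y $        expand P -> d S P
  7  $ P S d  d y y $        match d
Stack after step 7: $ P S (top = S).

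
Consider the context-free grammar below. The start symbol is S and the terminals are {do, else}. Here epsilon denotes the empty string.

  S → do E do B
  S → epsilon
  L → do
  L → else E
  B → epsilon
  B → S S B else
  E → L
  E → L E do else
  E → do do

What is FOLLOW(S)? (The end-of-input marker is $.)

FIRST(S) = {epsilon, do}
FIRST(L) = {do, else}
FIRST(B) = {epsilon, do, else}  (via S S B else)
FIRST(E) = {do, else}  (via L, L E do else)
FOLLOW(S) includes $ since S is the start symbol.
FOLLOW(S): in B→S S B else (occurrence 1), S is followed by S B else with FIRST {do, else}; in B→S S B else (occurrence 2), S is followed by B else with FIRST {do, else}. Thus FOLLOW(S) = {$, do, else}.
FOLLOW(B): in S→do E do B, the suffix after B is empty, so FOLLOW(B) ⊇ FOLLOW(S) = {$, do, else}; in B→S S B else, B is followed by else with FIRST {else}. Thus FOLLOW(B) = {$, do, else}.
FOLLOW(L): in E→L, the suffix after L is empty, so FOLLOW(L) ⊇ FOLLOW(E) = {do, else}; in E→L E do else, L is followed by E do else with FIRST {do, else}. Thus FOLLOW(L) = {do, else}.
FOLLOW(E): in S→do E do B, E is followed by do B with FIRST {do}; in L→else E, the suffix after E is empty, so FOLLOW(E) ⊇ FOLLOW(L) = {do, else}; in E→L E do else, E is followed by do else with FIRST {do}. Thus FOLLOW(E) = {do, else}.

{$, do, else}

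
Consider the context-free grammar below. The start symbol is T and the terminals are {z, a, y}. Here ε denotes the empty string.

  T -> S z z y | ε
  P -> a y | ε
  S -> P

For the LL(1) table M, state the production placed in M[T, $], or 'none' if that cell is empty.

T -> ε

FIRST(P) = {ε, a}
FIRST(S) = {ε, a}  (via P)
FIRST(T) = {ε, a, z}  (via S z z y)
FOLLOW(T) includes $ since T is the start symbol.
FOLLOW(T): T appears on no right-hand side. Thus FOLLOW(T) = {$}.
For T -> S z z y: FIRST(S z z y) = {a, z}, so it goes in M[T, t] for t ∈ {a, z}.
For T -> ε: FIRST(ε) = {ε}, so it goes in M[T, t] for t ∈ {}; since ε ∈ FIRST, also for every t ∈ FOLLOW(T) = {$}.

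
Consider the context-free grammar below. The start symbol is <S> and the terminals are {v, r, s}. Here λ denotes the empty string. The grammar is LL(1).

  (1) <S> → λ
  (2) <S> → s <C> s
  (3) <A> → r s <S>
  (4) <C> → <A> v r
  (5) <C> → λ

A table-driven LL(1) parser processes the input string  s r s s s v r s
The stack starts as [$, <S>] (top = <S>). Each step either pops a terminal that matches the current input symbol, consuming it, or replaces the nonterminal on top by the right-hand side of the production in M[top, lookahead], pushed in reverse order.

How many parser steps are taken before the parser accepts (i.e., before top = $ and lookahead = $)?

13

      Stack            Input              Action
   1  $ <S>            s r s s s v r s $  expand <S> → s <C> s
   2  $ s <C> s        s r s s s v r s $  match s
   3  $ s <C>          r s s s v r s $    expand <C> → <A> v r
   4  $ s r v <A>      r s s s v r s $    expand <A> → r s <S>
   5  $ s r v <S> s r  r s s s v r s $    match r
   6  $ s r v <S> s    s s s v r s $      match s
   7  $ s r v <S>      s s v r s $        expand <S> → s <C> s
   8  $ s r v s <C> s  s s v r s $        match s
   9  $ s r v s <C>    s v r s $          expand <C> → λ
  10  $ s r v s        s v r s $          match s
  11  $ s r v          v r s $            match v
  12  $ s r            r s $              match r
  13  $ s              s $                match s
Accept reached after 13 steps.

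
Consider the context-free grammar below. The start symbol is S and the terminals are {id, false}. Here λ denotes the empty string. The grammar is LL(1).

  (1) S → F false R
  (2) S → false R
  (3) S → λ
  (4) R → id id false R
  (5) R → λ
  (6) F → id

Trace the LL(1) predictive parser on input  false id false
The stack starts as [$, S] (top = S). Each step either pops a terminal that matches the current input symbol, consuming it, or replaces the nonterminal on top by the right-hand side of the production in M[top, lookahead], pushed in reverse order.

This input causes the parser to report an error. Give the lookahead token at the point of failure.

step 1: stack=$ S  input=false id false $  — expand S → false R
step 2: stack=$ R false  input=false id false $  — match false
step 3: stack=$ R  input=id false $  — expand R → id id false R
step 4: stack=$ R false id id  input=id false $  — match id
step 5: stack=$ R false id  input=false $  — error: top is terminal id but lookahead is false

false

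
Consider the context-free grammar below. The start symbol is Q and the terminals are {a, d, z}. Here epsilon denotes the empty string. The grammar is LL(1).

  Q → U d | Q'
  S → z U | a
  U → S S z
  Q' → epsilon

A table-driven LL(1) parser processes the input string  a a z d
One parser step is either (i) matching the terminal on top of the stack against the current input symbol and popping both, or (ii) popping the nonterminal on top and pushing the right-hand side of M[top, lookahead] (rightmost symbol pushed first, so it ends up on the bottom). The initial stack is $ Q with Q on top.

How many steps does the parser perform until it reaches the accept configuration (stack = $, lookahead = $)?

8

step 1: stack=$ Q  input=a a z d $  — expand Q → U d
step 2: stack=$ d U  input=a a z d $  — expand U → S S z
step 3: stack=$ d z S S  input=a a z d $  — expand S → a
step 4: stack=$ d z S a  input=a a z d $  — match a
step 5: stack=$ d z S  input=a z d $  — expand S → a
step 6: stack=$ d z a  input=a z d $  — match a
step 7: stack=$ d z  input=z d $  — match z
step 8: stack=$ d  input=d $  — match d
Accept reached after 8 steps.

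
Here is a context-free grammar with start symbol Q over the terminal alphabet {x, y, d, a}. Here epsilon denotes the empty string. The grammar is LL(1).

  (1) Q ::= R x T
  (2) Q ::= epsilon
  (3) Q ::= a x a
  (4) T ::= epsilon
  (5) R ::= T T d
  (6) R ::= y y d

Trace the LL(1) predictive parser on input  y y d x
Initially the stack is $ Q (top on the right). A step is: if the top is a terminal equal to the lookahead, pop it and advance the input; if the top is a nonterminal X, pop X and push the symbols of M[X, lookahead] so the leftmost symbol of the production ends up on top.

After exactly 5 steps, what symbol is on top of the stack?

x

step 1: stack=$ Q  input=y y d x $  — expand Q ::= R x T
step 2: stack=$ T x R  input=y y d x $  — expand R ::= y y d
step 3: stack=$ T x d y y  input=y y d x $  — match y
step 4: stack=$ T x d y  input=y d x $  — match y
step 5: stack=$ T x d  input=d x $  — match d
Stack after step 5: $ T x (top = x).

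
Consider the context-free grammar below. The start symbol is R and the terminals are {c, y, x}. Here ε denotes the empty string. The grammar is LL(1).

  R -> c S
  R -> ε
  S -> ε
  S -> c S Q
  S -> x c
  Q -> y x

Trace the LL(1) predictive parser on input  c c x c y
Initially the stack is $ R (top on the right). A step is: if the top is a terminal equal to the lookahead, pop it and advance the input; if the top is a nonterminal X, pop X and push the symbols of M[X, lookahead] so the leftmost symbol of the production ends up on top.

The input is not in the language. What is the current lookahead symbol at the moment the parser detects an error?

      Stack    Input        Action
   1  $ R      c c x c y $  expand R -> c S
   2  $ S c    c c x c y $  match c
   3  $ S      c x c y $    expand S -> c S Q
   4  $ Q S c  c x c y $    match c
   5  $ Q S    x c y $      expand S -> x c
   6  $ Q c x  x c y $      match x
   7  $ Q c    c y $        match c
   8  $ Q      y $          expand Q -> y x
   9  $ x y    y $          match y
  10  $ x      $            error: top is terminal x but lookahead is $

$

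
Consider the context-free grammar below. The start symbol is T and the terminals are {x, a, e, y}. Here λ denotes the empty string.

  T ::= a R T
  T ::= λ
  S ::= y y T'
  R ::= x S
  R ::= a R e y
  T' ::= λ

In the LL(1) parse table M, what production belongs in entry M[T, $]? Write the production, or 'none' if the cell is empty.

T ::= λ

FIRST(T) = {λ, a}
FIRST(S) = {y}
FIRST(R) = {a, x}
FIRST(T') = {λ}
FOLLOW(T) includes $ since T is the start symbol.
FOLLOW(T): in T::=a R T, the suffix after T is empty (adds nothing new). Thus FOLLOW(T) = {$}.
For T ::= a R T: FIRST(a R T) = {a}, so it goes in M[T, t] for t ∈ {a}.
For T ::= λ: FIRST(λ) = {λ}, so it goes in M[T, t] for t ∈ {}; since λ ∈ FIRST, also for every t ∈ FOLLOW(T) = {$}.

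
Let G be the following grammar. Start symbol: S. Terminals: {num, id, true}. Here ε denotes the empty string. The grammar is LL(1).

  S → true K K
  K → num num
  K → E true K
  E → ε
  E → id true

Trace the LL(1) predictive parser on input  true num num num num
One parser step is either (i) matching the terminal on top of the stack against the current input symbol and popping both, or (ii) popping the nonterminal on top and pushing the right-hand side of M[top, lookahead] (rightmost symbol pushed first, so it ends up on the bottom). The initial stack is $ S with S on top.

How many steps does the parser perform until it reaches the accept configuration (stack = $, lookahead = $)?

8

step 1: stack=$ S  input=true num num num num $  — expand S → true K K
step 2: stack=$ K K true  input=true num num num num $  — match true
step 3: stack=$ K K  input=num num num num $  — expand K → num num
step 4: stack=$ K num num  input=num num num num $  — match num
step 5: stack=$ K num  input=num num num $  — match num
step 6: stack=$ K  input=num num $  — expand K → num num
step 7: stack=$ num num  input=num num $  — match num
step 8: stack=$ num  input=num $  — match num
Accept reached after 8 steps.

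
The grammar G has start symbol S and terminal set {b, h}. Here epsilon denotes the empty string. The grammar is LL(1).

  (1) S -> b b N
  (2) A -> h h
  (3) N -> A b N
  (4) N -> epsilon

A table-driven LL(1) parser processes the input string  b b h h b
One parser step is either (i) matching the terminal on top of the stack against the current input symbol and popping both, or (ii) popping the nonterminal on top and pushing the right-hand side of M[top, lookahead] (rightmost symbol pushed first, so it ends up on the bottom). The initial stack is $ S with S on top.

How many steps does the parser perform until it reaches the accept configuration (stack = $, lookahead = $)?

step 1: stack=$ S  input=b b h h b $  — expand S -> b b N
step 2: stack=$ N b b  input=b b h h b $  — match b
step 3: stack=$ N b  input=b h h b $  — match b
step 4: stack=$ N  input=h h b $  — expand N -> A b N
step 5: stack=$ N b A  input=h h b $  — expand A -> h h
step 6: stack=$ N b h h  input=h h b $  — match h
step 7: stack=$ N b h  input=h b $  — match h
step 8: stack=$ N b  input=b $  — match b
step 9: stack=$ N  input=$  — expand N -> epsilon
Accept reached after 9 steps.

9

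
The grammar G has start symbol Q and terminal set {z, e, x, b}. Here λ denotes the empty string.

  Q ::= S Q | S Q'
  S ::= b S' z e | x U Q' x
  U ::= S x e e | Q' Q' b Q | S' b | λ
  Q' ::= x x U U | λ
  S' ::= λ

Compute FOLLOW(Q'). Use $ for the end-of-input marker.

{$, b, x}

FIRST(S): from S::=b S' z e we get {b}; from S::=x U Q' x we get {x}. So FIRST(S) = {b, x}.
FIRST(Q'): from Q'::=x x U U we get {x}; from Q'::=λ we get {λ}. So FIRST(Q') = {λ, x}.
FIRST(S'): from S'::=λ we get {λ}. So FIRST(S') = {λ}.
FIRST(Q): from Q::=S Q we get {b, x}; from Q::=S Q' we get {b, x}. So FIRST(Q) = {b, x}.
FIRST(U): from U::=S x e e we get {b, x}; from U::=Q' Q' b Q we get {b, x}; from U::=S' b we get {b}; from U::=λ we get {λ}. So FIRST(U) = {λ, b, x}.
FOLLOW(Q) includes $ since Q is the start symbol.
FOLLOW(S'): in S::=b S' z e, S' is followed by z e with FIRST {z}; in U::=S' b, S' is followed by b with FIRST {b}. Thus FOLLOW(S') = {b, z}.
FOLLOW(Q): in Q::=S Q, the suffix after Q is empty (adds nothing new); in U::=Q' Q' b Q, the suffix after Q is empty, so FOLLOW(Q) ⊇ FOLLOW(U) = {$, b, x}. Thus FOLLOW(Q) = {$, b, x}.
FOLLOW(S): in Q::=S Q, S is followed by Q with FIRST {b, x}; in Q::=S Q', S is followed by Q' with FIRST {λ, x}; in Q::=S Q', the suffix after S is nullable, so FOLLOW(S) ⊇ FOLLOW(Q) = {$, b, x}; in U::=S x e e, S is followed by x e e with FIRST {x}. Thus FOLLOW(S) = {$, b, x}.
FOLLOW(Q'): in Q::=S Q', the suffix after Q' is empty, so FOLLOW(Q') ⊇ FOLLOW(Q) = {$, b, x}; in S::=x U Q' x, Q' is followed by x with FIRST {x}; in U::=Q' Q' b Q (occurrence 1), Q' is followed by Q' b Q with FIRST {b, x}; in U::=Q' Q' b Q (occurrence 2), Q' is followed by b Q with FIRST {b}. Thus FOLLOW(Q') = {$, b, x}.
FOLLOW(U): in S::=x U Q' x, U is followed by Q' x with FIRST {x}; in Q'::=x x U U (occurrence 1), U is followed by U with FIRST {λ, b, x}; in Q'::=x x U U (occurrence 1), the suffix after U is nullable, so FOLLOW(U) ⊇ FOLLOW(Q') = {$, b, x}; in Q'::=x x U U (occurrence 2), the suffix after U is empty, so FOLLOW(U) ⊇ FOLLOW(Q') = {$, b, x}. Thus FOLLOW(U) = {$, b, x}.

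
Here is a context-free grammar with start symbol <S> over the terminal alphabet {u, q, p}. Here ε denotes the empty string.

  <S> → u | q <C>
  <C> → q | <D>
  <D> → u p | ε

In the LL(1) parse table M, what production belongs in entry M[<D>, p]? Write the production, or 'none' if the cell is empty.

FIRST(<S>) = {q, u}
FIRST(<D>) = {ε, u}
FIRST(<C>) = {ε, q, u}  (via <D>)
FOLLOW(<S>) includes $ since <S> is the start symbol.
FOLLOW(<C>): in <S>→q <C>, the suffix after <C> is empty, so FOLLOW(<C>) ⊇ FOLLOW(<S>) = {$}. Thus FOLLOW(<C>) = {$}.
FOLLOW(<D>): in <C>→<D>, the suffix after <D> is empty, so FOLLOW(<D>) ⊇ FOLLOW(<C>) = {$}. Thus FOLLOW(<D>) = {$}.
For <D> → u p: FIRST(u p) = {u}, so it goes in M[<D>, t] for t ∈ {u}.
For <D> → ε: FIRST(ε) = {ε}, so it goes in M[<D>, t] for t ∈ {}; since ε ∈ FIRST, also for every t ∈ FOLLOW(<D>) = {$}.
None of these place a production in M[<D>, p].

none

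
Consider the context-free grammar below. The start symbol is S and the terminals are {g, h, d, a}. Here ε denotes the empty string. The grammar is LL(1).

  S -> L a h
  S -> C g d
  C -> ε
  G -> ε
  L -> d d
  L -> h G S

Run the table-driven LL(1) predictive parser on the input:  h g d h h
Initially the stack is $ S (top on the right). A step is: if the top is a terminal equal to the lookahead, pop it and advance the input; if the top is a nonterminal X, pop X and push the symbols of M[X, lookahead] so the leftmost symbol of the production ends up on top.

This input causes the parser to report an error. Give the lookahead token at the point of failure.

h

     Stack        Input        Action
  1  $ S          h g d h h $  expand S -> L a h
  2  $ h a L      h g d h h $  expand L -> h G S
  3  $ h a S G h  h g d h h $  match h
  4  $ h a S G    g d h h $    expand G -> ε
  5  $ h a S      g d h h $    expand S -> C g d
  6  $ h a d g C  g d h h $    expand C -> ε
  7  $ h a d g    g d h h $    match g
  8  $ h a d      d h h $      match d
  9  $ h a        h h $        error: top is terminal a but lookahead is h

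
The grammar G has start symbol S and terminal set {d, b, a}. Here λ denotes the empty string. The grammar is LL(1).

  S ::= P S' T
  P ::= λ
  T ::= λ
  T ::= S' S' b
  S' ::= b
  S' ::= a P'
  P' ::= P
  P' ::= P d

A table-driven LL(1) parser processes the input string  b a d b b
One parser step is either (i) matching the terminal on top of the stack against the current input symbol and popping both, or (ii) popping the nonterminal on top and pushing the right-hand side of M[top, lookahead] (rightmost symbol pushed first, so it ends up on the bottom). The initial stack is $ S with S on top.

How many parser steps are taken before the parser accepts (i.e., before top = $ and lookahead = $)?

13

      Stack        Input        Action
   1  $ S          b a d b b $  expand S ::= P S' T
   2  $ T S' P     b a d b b $  expand P ::= λ
   3  $ T S'       b a d b b $  expand S' ::= b
   4  $ T b        b a d b b $  match b
   5  $ T          a d b b $    expand T ::= S' S' b
   6  $ b S' S'    a d b b $    expand S' ::= a P'
   7  $ b S' P' a  a d b b $    match a
   8  $ b S' P'    d b b $      expand P' ::= P d
   9  $ b S' d P   d b b $      expand P ::= λ
  10  $ b S' d     d b b $      match d
  11  $ b S'       b b $        expand S' ::= b
  12  $ b b        b b $        match b
  13  $ b          b $          match b
Accept reached after 13 steps.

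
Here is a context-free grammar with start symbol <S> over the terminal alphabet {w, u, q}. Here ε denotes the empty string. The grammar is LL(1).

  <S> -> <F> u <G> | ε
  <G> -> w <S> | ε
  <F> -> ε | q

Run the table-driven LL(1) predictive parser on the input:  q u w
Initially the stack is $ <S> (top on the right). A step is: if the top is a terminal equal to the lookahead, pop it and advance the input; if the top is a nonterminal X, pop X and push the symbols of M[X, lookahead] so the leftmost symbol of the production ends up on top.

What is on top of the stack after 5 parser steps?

     Stack        Input    Action
  1  $ <S>        q u w $  expand <S> -> <F> u <G>
  2  $ <G> u <F>  q u w $  expand <F> -> q
  3  $ <G> u q    q u w $  match q
  4  $ <G> u      u w $    match u
  5  $ <G>        w $      expand <G> -> w <S>
Stack after step 5: $ <S> w (top = w).

w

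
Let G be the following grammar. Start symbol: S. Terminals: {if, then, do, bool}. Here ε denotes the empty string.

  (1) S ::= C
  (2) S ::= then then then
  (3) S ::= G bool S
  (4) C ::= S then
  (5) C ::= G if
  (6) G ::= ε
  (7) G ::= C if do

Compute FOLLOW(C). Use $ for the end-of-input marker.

{$, if, then}

FIRST(S) = {bool, if, then}  (via C, G bool S)
FIRST(C) = {bool, if, then}  (via S then, G if)
FIRST(G) = {ε, bool, if, then}  (via C if do)
FOLLOW(S) includes $ since S is the start symbol.
FOLLOW(S): in S::=G bool S, the suffix after S is empty (adds nothing new); in C::=S then, S is followed by then with FIRST {then}. Thus FOLLOW(S) = {$, then}.
FOLLOW(C): in S::=C, the suffix after C is empty, so FOLLOW(C) ⊇ FOLLOW(S) = {$, then}; in G::=C if do, C is followed by if do with FIRST {if}. Thus FOLLOW(C) = {$, if, then}.
FOLLOW(G): in S::=G bool S, G is followed by bool S with FIRST {bool}; in C::=G if, G is followed by if with FIRST {if}. Thus FOLLOW(G) = {bool, if}.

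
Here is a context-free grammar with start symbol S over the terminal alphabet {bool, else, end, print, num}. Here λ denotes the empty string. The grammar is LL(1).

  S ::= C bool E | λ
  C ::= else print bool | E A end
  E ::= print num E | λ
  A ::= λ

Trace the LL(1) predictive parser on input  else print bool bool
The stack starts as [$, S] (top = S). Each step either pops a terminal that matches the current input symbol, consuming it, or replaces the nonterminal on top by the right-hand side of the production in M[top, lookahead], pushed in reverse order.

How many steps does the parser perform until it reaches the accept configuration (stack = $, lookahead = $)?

7

     Stack                     Input                   Action
  1  $ S                       else print bool bool $  expand S ::= C bool E
  2  $ E bool C                else print bool bool $  expand C ::= else print bool
  3  $ E bool bool print else  else print bool bool $  match else
  4  $ E bool bool print       print bool bool $       match print
  5  $ E bool bool             bool bool $             match bool
  6  $ E bool                  bool $                  match bool
  7  $ E                       $                       expand E ::= λ
Accept reached after 7 steps.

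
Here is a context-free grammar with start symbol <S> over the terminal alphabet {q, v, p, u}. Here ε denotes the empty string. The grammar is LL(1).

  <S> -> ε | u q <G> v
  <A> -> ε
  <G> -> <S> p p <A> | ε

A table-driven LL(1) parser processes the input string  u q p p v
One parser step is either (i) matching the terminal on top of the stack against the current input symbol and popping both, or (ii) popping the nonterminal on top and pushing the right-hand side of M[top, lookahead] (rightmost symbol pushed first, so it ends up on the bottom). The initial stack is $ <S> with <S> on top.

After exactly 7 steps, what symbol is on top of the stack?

<A>

step 1: stack=$ <S>  input=u q p p v $  — expand <S> -> u q <G> v
step 2: stack=$ v <G> q u  input=u q p p v $  — match u
step 3: stack=$ v <G> q  input=q p p v $  — match q
step 4: stack=$ v <G>  input=p p v $  — expand <G> -> <S> p p <A>
step 5: stack=$ v <A> p p <S>  input=p p v $  — expand <S> -> ε
step 6: stack=$ v <A> p p  input=p p v $  — match p
step 7: stack=$ v <A> p  input=p v $  — match p
Stack after step 7: $ v <A> (top = <A>).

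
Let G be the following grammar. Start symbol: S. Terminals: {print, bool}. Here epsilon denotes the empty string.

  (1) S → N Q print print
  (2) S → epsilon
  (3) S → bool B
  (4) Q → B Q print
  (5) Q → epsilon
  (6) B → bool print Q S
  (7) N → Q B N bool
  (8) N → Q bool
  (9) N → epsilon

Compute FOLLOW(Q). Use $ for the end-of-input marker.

FIRST(B): from B→bool print Q S we get {bool}. So FIRST(B) = {bool}.
FIRST(Q): from Q→B Q print we get {bool}; from Q→epsilon we get {epsilon}. So FIRST(Q) = {epsilon, bool}.
FIRST(N): from N→Q B N bool we get {bool}; from N→Q bool we get {bool}; from N→epsilon we get {epsilon}. So FIRST(N) = {epsilon, bool}.
FIRST(S): from S→N Q print print we get {bool, print}; from S→epsilon we get {epsilon}; from S→bool B we get {bool}. So FIRST(S) = {epsilon, bool, print}.
FOLLOW(S) includes $ since S is the start symbol.
FOLLOW(N): in S→N Q print print, N is followed by Q print print with FIRST {bool, print}; in N→Q B N bool, N is followed by bool with FIRST {bool}. Thus FOLLOW(N) = {bool, print}.
FOLLOW(S): in B→bool print Q S, the suffix after S is empty, so FOLLOW(S) ⊇ FOLLOW(B) = {$, bool, print}. Thus FOLLOW(S) = {$, bool, print}.
FOLLOW(B): in S→bool B, the suffix after B is empty, so FOLLOW(B) ⊇ FOLLOW(S) = {$, bool, print}; in Q→B Q print, B is followed by Q print with FIRST {bool, print}; in N→Q B N bool, B is followed by N bool with FIRST {bool}. Thus FOLLOW(B) = {$, bool, print}.
FOLLOW(Q): in S→N Q print print, Q is followed by print print with FIRST {print}; in Q→B Q print, Q is followed by print with FIRST {print}; in B→bool print Q S, Q is followed by S with FIRST {epsilon, bool, print}; in B→bool print Q S, the suffix after Q is nullable, so FOLLOW(Q) ⊇ FOLLOW(B) = {$, bool, print}; in N→Q B N bool, Q is followed by B N bool with FIRST {bool}; in N→Q bool, Q is followed by bool with FIRST {bool}. Thus FOLLOW(Q) = {$, bool, print}.

{$, bool, print}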